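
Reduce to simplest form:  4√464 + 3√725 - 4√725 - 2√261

5*√29

4√464 = 16*√29; 3√725 = 15*√29; 4√725 = 20*√29; 2√261 = 6*√29
Combine: (16 + 15 - 20 - 6)·√29 = 5*√29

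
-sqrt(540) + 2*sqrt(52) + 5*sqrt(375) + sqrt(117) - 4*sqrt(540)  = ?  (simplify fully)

sqrt(540) = 6*sqrt(15); 2*sqrt(52) = 4*sqrt(13); 5*sqrt(375) = 25*sqrt(15); sqrt(117) = 3*sqrt(13); 4*sqrt(540) = 24*sqrt(15)

-5*sqrt(15) + 7*sqrt(13)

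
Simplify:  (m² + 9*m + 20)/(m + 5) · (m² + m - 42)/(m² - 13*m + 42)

(m² + 11*m + 28)/(m - 7)

Factor: m² + 9*m + 20 = (m + 4)·(m + 5);  m² + m - 42 = (m - 6)·(m + 7);  m² - 13*m + 42 = (m - 6)·(m - 7)
Cancel the common factors (m + 5), (m - 6).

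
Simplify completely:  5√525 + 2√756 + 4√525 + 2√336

5√525 = 25*√21; 2√756 = 12*√21; 4√525 = 20*√21; 2√336 = 8*√21
Combine: (25 + 12 + 20 + 8)·√21 = 65*√21

65*√21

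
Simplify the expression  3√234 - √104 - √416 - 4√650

-17*√26

3√234 = 9*√26; √104 = 2*√26; √416 = 4*√26; 4√650 = 20*√26
Combine: (9 - 2 - 4 - 20)·√26 = -17*√26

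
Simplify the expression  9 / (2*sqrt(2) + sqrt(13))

Multiply numerator and denominator by -2*sqrt(2) + sqrt(13).
Denominator becomes 5; numerator becomes -18*sqrt(2) + 9*sqrt(13).

(-18*sqrt(2) + 9*sqrt(13))/5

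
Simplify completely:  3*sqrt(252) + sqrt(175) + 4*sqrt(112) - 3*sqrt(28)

3*sqrt(252) = 18*sqrt(7); sqrt(175) = 5*sqrt(7); 4*sqrt(112) = 16*sqrt(7); 3*sqrt(28) = 6*sqrt(7)
Combine: (18 + 5 + 16 - 6)·sqrt(7) = 33*sqrt(7)

33*sqrt(7)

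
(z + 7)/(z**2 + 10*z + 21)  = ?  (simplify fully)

1/(z + 3)

Factor: z**2 + 10*z + 21 = (z + 3)*(z + 7)
Cancel the common factor (z + 7).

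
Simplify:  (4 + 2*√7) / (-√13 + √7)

(-√91 - 2*√13 - 7 - 2*√7)/3

Multiply numerator and denominator by √7 + √13.
Denominator becomes -6; numerator becomes 4*√7 + 14 + 4*√13 + 2*√91.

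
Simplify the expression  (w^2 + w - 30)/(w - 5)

w + 6

Factor: w^2 + w - 30 = (w - 5)*(w + 6)
Cancel the common factor (w - 5).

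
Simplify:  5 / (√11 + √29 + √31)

Group as (√29 + √31) + √11; multiply by (√29 + √31) - √11, then rationalise the remaining surd.

(-2*√9889 + 9*√31 + 13*√29 + 49*√11)/239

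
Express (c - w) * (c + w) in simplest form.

Pair the conjugate factors: (c+w)(c-w) = c^2 - w^2.

c^2 - w^2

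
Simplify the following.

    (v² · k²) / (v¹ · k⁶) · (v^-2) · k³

1/(k*v)

Quotient: v¹ · (k^-4)
Multiply by (v^-2) · k³: add exponents.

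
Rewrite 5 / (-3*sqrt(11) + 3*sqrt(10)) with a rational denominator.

Multiply numerator and denominator by 3*sqrt(10) + 3*sqrt(11).
Denominator becomes -9; numerator becomes 15*sqrt(10) + 15*sqrt(11).

(-5*sqrt(11) - 5*sqrt(10))/3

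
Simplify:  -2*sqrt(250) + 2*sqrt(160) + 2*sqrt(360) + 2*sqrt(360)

22*sqrt(10)

2*sqrt(250) = 10*sqrt(10); 2*sqrt(160) = 8*sqrt(10); 2*sqrt(360) = 12*sqrt(10); 2*sqrt(360) = 12*sqrt(10)
Combine: (-10 + 8 + 12 + 12)·sqrt(10) = 22*sqrt(10)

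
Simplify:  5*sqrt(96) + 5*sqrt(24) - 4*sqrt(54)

5*sqrt(96) = 20*sqrt(6); 5*sqrt(24) = 10*sqrt(6); 4*sqrt(54) = 12*sqrt(6)
Combine: (20 + 10 - 12)·sqrt(6) = 18*sqrt(6)

18*sqrt(6)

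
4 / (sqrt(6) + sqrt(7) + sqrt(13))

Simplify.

(-sqrt(546) + 6*sqrt(7) + 7*sqrt(6))/21

Group as (sqrt(6) + sqrt(7)) + sqrt(13); multiply by (sqrt(6) + sqrt(7)) - sqrt(13), then rationalise the remaining surd.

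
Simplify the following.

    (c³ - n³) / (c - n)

c² + c*n + n²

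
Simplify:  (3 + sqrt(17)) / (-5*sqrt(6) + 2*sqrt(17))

(-5*sqrt(102) - 15*sqrt(6) - 34 - 6*sqrt(17))/82

Multiply numerator and denominator by 2*sqrt(17) + 5*sqrt(6).
Denominator becomes -82; numerator becomes 6*sqrt(17) + 34 + 15*sqrt(6) + 5*sqrt(102).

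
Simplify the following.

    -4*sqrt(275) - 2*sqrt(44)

-24*sqrt(11)

4*sqrt(275) = 20*sqrt(11); 2*sqrt(44) = 4*sqrt(11)
Combine: (-20 - 4)·sqrt(11) = -24*sqrt(11)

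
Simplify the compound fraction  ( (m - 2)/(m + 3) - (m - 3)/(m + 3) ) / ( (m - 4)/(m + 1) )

(m + 1)/(m**2 - m - 12)

Numerator: (m - 2)/(m + 3) - (m - 3)/(m + 3) = 1/(m + 3)
Denominator: (m - 4)/(m + 1) = (m - 4)/(m + 1)
Divide: (1/(m + 3)) · ((m + 1)/(m - 4)) = (m + 1)/(m**2 - m - 12)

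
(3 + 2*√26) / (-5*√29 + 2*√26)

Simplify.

Multiply numerator and denominator by 2*√26 + 5*√29.
Denominator becomes -621; numerator becomes 6*√26 + 15*√29 + 104 + 10*√754.

(-10*√754 - 104 - 15*√29 - 6*√26)/621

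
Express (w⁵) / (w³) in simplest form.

w²

Quotient: w²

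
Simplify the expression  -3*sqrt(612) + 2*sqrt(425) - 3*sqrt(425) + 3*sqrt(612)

3*sqrt(612) = 18*sqrt(17); 2*sqrt(425) = 10*sqrt(17); 3*sqrt(425) = 15*sqrt(17); 3*sqrt(612) = 18*sqrt(17)
Combine: (-18 + 10 - 15 + 18)·sqrt(17) = -5*sqrt(17)

-5*sqrt(17)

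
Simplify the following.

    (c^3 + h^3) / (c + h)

c^2 - c*h + h^2

Apply the sum-of-cubes factorisation and cancel (c + h).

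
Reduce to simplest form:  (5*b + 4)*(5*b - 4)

25*b^2 - 16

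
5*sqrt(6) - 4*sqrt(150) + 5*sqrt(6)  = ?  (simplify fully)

5*sqrt(6) = 5*sqrt(6); 4*sqrt(150) = 20*sqrt(6); 5*sqrt(6) = 5*sqrt(6)
Combine: (5 - 20 + 5)·sqrt(6) = -10*sqrt(6)

-10*sqrt(6)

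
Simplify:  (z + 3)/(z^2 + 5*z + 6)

1/(z + 2)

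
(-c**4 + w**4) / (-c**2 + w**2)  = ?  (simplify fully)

Factor w**4 - c**4 and cancel (-c**2 + w**2).

c**2 + w**2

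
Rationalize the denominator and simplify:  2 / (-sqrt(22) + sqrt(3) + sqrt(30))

(-22*sqrt(22) - 10*sqrt(30) + 98*sqrt(3) + 24*sqrt(55))/239

Group as (sqrt(3) + sqrt(30)) - sqrt(22); multiply by (sqrt(3) + sqrt(30)) + sqrt(22), then rationalise the remaining surd.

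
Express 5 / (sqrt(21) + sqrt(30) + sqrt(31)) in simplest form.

(-3*sqrt(2170) + 10*sqrt(31) + 11*sqrt(30) + 20*sqrt(21))/212

Group as (sqrt(21) + sqrt(31)) + sqrt(30); multiply by (sqrt(21) + sqrt(31)) - sqrt(30), then rationalise the remaining surd.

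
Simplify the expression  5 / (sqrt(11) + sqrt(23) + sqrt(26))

(-5*sqrt(6578) + 20*sqrt(26) + 35*sqrt(23) + 95*sqrt(11))/474

Group as (sqrt(23) + sqrt(26)) + sqrt(11); multiply by (sqrt(23) + sqrt(26)) - sqrt(11), then rationalise the remaining surd.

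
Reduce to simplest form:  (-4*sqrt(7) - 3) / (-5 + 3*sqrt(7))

(-99 - 29*sqrt(7))/38

Multiply numerator and denominator by -3*sqrt(7) - 5.
Denominator becomes -38; numerator becomes 29*sqrt(7) + 99.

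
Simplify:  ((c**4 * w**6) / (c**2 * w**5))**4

Inside the bracket: c**2 * w**1
Raise to the power 4: c**8 * w**4

c**8*w**4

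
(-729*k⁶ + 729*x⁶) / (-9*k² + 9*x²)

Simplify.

81*k⁴ + 81*k²*x² + 81*x⁴

Factor (3*x)^6 - (3*k)^6 and cancel (-9*k² + 9*x²).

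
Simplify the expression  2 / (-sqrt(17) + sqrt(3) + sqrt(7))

Group as (sqrt(3) + sqrt(7)) - sqrt(17); multiply by (sqrt(3) + sqrt(7)) + sqrt(17), then rationalise the remaining surd.

(14*sqrt(17) + 26*sqrt(7) + 42*sqrt(3) + 4*sqrt(357))/35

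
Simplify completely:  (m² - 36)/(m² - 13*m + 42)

Factor: m² - 36 = (m - 6)·(m + 6);  m² - 13*m + 42 = (m - 7)·(m - 6)
Cancel the common factor (m - 6).

(m + 6)/(m - 7)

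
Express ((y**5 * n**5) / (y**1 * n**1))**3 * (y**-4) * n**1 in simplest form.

n**13*y**8

Inside the bracket: y**4 * n**4
Raise to the power 3: y**12 * n**12
Multiply by (y**-4) * n**1: add exponents.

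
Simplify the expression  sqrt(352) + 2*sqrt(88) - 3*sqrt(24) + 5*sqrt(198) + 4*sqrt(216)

18*sqrt(6) + 23*sqrt(22)

sqrt(352) = 4*sqrt(22); 2*sqrt(88) = 4*sqrt(22); 3*sqrt(24) = 6*sqrt(6); 5*sqrt(198) = 15*sqrt(22); 4*sqrt(216) = 24*sqrt(6)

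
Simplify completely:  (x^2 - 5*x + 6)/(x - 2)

x - 3

Factor: x^2 - 5*x + 6 = (x - 2)*(x - 3)
Cancel the common factor (x - 2).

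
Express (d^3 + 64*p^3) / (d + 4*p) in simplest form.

d^2 - 4*d*p + 16*p^2

Apply the sum-of-cubes factorisation and cancel (d + 4*p).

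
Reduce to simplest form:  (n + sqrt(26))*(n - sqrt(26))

(n)^2 - (sqrt(26))^2 = n^2 - 26.

n^2 - 26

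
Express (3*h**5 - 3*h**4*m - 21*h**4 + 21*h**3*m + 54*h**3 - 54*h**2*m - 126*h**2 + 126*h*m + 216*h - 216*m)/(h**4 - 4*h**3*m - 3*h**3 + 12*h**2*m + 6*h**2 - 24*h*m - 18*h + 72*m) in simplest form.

(3*h**2 - 3*h*m - 12*h + 12*m)/(h - 4*m)

Factor: 3*h**5 - 3*h**4*m - 21*h**4 + 21*h**3*m + 54*h**3 - 54*h**2*m - 126*h**2 + 126*h*m + 216*h - 216*m = 3*(h**2 + 6)*(h - 3)*(h - 4)*(h - m);  h**4 - 4*h**3*m - 3*h**3 + 12*h**2*m + 6*h**2 - 24*h*m - 18*h + 72*m = (h - 3)*(h - 4*m)*(h**2 + 6)
Cancel the common factors (h**2 + 6), (h - 3).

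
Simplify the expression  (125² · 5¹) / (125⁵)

125² = 5^6; 5¹ = 5^1; 125⁵ = 5^15
Combine exponents: 5^(-8)

5^(-8)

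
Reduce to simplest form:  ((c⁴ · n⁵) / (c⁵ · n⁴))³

n³/c³

Inside the bracket: (c^-1) · n¹
Raise to the power 3: (c^-3) · n³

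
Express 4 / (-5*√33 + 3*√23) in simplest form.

(-10*√33 - 6*√23)/309

Multiply numerator and denominator by 3*√23 + 5*√33.
Denominator becomes -618; numerator becomes 12*√23 + 20*√33.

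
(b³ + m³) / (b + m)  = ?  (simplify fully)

Factor as (a+b)(a^2-ab+b^2) with a=m, b=b.

b² - b*m + m²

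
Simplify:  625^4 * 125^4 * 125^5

5^43

625^4 = 5^16; 125^4 = 5^12; 125^5 = 5^15
Combine exponents: 5^43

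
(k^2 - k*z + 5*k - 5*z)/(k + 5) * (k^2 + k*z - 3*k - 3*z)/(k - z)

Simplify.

k^2 + k*z - 3*k - 3*z

Factor: k^2 - k*z + 5*k - 5*z = (k - z)*(k + 5);  k^2 + k*z - 3*k - 3*z = (k - 3)*(k + z)
Cancel the common factors (k - z), (k + 5).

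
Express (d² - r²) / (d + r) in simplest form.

d - r

d² - r² factors as -(-d + r)*(d + r).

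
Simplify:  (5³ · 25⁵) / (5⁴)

5³ = 5^3; 25⁵ = 5^10; 5⁴ = 5^4
Combine exponents: 5^9

5^9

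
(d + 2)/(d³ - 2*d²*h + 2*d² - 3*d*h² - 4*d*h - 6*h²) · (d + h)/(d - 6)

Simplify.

Factor: d³ - 2*d²*h + 2*d² - 3*d*h² - 4*d*h - 6*h² = (d + 2)·(d - 3*h)·(d + h)
Cancel the common factors (d + h), (d + 2).

1/(d² - 3*d*h - 6*d + 18*h)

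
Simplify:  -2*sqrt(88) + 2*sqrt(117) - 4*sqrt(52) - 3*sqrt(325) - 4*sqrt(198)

2*sqrt(88) = 4*sqrt(22); 2*sqrt(117) = 6*sqrt(13); 4*sqrt(52) = 8*sqrt(13); 3*sqrt(325) = 15*sqrt(13); 4*sqrt(198) = 12*sqrt(22)

-16*sqrt(22) - 17*sqrt(13)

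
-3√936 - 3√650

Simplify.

-33*√26

3√936 = 18*√26; 3√650 = 15*√26
Combine: (-18 - 15)·√26 = -33*√26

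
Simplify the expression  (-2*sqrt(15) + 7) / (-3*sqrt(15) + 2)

(-17*sqrt(15) + 76)/131

Multiply numerator and denominator by 2 + 3*sqrt(15).
Denominator becomes -131; numerator becomes -76 + 17*sqrt(15).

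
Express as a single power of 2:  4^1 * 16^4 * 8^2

4^1 = 2^2; 16^4 = 2^16; 8^2 = 2^6
Combine exponents: 2^24

2^24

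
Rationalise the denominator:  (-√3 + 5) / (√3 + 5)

Multiply numerator and denominator by -√3 + 5.
Denominator becomes 22; numerator becomes -10*√3 + 28.

(-√3 + 5)²/22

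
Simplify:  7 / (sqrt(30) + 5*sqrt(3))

Multiply numerator and denominator by -5*sqrt(3) + sqrt(30).
Denominator becomes -45; numerator becomes -35*sqrt(3) + 7*sqrt(30).

(-7*sqrt(30) + 35*sqrt(3))/45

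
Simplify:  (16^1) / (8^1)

16^1 = 2^4; 8^1 = 2^3
Combine exponents: 2^1

2^1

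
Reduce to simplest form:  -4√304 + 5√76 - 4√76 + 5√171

4√304 = 16*√19; 5√76 = 10*√19; 4√76 = 8*√19; 5√171 = 15*√19
Combine: (-16 + 10 - 8 + 15)·√19 = √19

√19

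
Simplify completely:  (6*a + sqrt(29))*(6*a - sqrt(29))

36*a**2 - 29

(6*a)**2 - (sqrt(29))**2 = 36*a**2 - 29.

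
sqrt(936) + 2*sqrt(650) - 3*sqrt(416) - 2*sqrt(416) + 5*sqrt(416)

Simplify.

sqrt(936) = 6*sqrt(26); 2*sqrt(650) = 10*sqrt(26); 3*sqrt(416) = 12*sqrt(26); 2*sqrt(416) = 8*sqrt(26); 5*sqrt(416) = 20*sqrt(26)
Combine: (6 + 10 - 12 - 8 + 20)·sqrt(26) = 16*sqrt(26)

16*sqrt(26)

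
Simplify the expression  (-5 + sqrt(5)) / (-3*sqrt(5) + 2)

(-5 + 13*sqrt(5))/41

Multiply numerator and denominator by 2 + 3*sqrt(5).
Denominator becomes -41; numerator becomes -13*sqrt(5) + 5.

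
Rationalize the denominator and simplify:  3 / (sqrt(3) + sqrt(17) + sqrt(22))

(-3*sqrt(1122) - 3*sqrt(22) + 12*sqrt(17) + 54*sqrt(3))/100

Group as (sqrt(3) + sqrt(22)) + sqrt(17); multiply by (sqrt(3) + sqrt(22)) - sqrt(17), then rationalise the remaining surd.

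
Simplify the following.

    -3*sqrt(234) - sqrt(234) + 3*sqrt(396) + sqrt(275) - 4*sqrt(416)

3*sqrt(234) = 9*sqrt(26); sqrt(234) = 3*sqrt(26); 3*sqrt(396) = 18*sqrt(11); sqrt(275) = 5*sqrt(11); 4*sqrt(416) = 16*sqrt(26)

-28*sqrt(26) + 23*sqrt(11)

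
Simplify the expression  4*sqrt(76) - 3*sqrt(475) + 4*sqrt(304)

9*sqrt(19)

4*sqrt(76) = 8*sqrt(19); 3*sqrt(475) = 15*sqrt(19); 4*sqrt(304) = 16*sqrt(19)
Combine: (8 - 15 + 16)·sqrt(19) = 9*sqrt(19)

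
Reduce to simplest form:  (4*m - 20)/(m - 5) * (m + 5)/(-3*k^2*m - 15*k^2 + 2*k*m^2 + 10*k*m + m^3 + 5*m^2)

-4/(3*k^2 - 2*k*m - m^2)

Factor: 4*m - 20 = 4*(m - 5);  -3*k^2*m - 15*k^2 + 2*k*m^2 + 10*k*m + m^3 + 5*m^2 = (m + 5)*(3*k + m)*(-k + m)
Cancel the common factors (m + 5), (m - 5).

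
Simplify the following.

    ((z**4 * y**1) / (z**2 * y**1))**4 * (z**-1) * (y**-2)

Inside the bracket: z**2
Raise to the power 4: z**8
Multiply by (z**-1) * (y**-2): add exponents.

z**7/y**2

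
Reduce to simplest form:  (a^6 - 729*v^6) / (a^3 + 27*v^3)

a^6 - 729*v^6 factors as -(-a + 3*v)*(a + 3*v)*(a^2 - 3*a*v + 9*v^2)*(a^2 + 3*a*v + 9*v^2).

a^3 - 27*v^3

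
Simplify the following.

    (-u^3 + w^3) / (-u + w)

u^2 + u*w + w^2

Apply the difference-of-cubes factorisation and cancel (-u + w).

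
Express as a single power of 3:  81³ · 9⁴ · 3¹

81³ = 3^12; 9⁴ = 3^8; 3¹ = 3^1
Combine exponents: 3^21

3^21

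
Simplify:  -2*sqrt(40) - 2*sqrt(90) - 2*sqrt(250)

-20*sqrt(10)

2*sqrt(40) = 4*sqrt(10); 2*sqrt(90) = 6*sqrt(10); 2*sqrt(250) = 10*sqrt(10)
Combine: (-4 - 6 - 10)·sqrt(10) = -20*sqrt(10)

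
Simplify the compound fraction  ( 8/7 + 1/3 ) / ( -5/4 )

Numerator: 8/7 + 1/3 = 31/21
Denominator: -5/4 = -5/4
Divide: (31/21) · (-4/5) = -124/105

-124/105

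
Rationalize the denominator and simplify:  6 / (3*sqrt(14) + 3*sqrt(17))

(-2*sqrt(14) + 2*sqrt(17))/3

Multiply numerator and denominator by -3*sqrt(17) + 3*sqrt(14).
Denominator becomes -27; numerator becomes -18*sqrt(17) + 18*sqrt(14).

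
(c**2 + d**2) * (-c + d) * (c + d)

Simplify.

Telescope via difference of squares: (d+c)(d-c) = -c**2 + d**2, then repeat with the next factor.

-c**4 + d**4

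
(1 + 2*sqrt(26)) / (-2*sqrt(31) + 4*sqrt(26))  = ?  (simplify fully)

Multiply numerator and denominator by 2*sqrt(31) + 4*sqrt(26).
Denominator becomes 292; numerator becomes 2*sqrt(31) + 4*sqrt(26) + 4*sqrt(806) + 208.

(sqrt(31) + 2*sqrt(26) + 2*sqrt(806) + 104)/146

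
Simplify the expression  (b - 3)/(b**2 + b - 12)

1/(b + 4)

Factor: b**2 + b - 12 = (b - 3)*(b + 4)
Cancel the common factor (b - 3).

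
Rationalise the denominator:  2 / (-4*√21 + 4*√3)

Multiply numerator and denominator by 4*√3 + 4*√21.
Denominator becomes -288; numerator becomes 8*√3 + 8*√21.

(-√21 - √3)/36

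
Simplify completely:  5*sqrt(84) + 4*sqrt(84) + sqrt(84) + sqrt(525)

5*sqrt(84) = 10*sqrt(21); 4*sqrt(84) = 8*sqrt(21); sqrt(84) = 2*sqrt(21); sqrt(525) = 5*sqrt(21)
Combine: (10 + 8 + 2 + 5)·sqrt(21) = 25*sqrt(21)

25*sqrt(21)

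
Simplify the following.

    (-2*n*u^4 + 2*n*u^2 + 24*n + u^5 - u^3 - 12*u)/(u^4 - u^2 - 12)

Factor: -2*n*u^4 + 2*n*u^2 + 24*n + u^5 - u^3 - 12*u = (u - 2)*(-2*n + u)*(u + 2)*(u^2 + 3);  u^4 - u^2 - 12 = (u - 2)*(u^2 + 3)*(u + 2)
Cancel the common factors (u^2 + 3), (u - 2), (u + 2).

-2*n + u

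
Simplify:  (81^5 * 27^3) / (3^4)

81^5 = 3^20; 27^3 = 3^9; 3^4 = 3^4
Combine exponents: 3^25

3^25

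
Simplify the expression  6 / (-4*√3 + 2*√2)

(-6*√3 - 3*√2)/10

Multiply numerator and denominator by 2*√2 + 4*√3.
Denominator becomes -40; numerator becomes 12*√2 + 24*√3.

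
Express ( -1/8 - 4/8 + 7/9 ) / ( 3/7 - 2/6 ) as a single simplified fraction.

77/48

Numerator: -1/8 - 4/8 + 7/9 = 11/72
Denominator: 3/7 - 2/6 = 2/21
Divide: (11/72) · (21/2) = 77/48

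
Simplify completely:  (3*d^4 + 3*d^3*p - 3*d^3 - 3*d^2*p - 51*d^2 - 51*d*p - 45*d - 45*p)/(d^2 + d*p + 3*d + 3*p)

3*d^2 - 12*d - 15

Factor: 3*d^4 + 3*d^3*p - 3*d^3 - 3*d^2*p - 51*d^2 - 51*d*p - 45*d - 45*p = 3*(d + p)*(d + 1)*(d + 3)*(d - 5);  d^2 + d*p + 3*d + 3*p = (d + p)*(d + 3)
Cancel the common factors (d + 3), (d + p).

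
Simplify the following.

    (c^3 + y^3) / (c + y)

Apply the sum-of-cubes factorisation and cancel (c + y).

c^2 - c*y + y^2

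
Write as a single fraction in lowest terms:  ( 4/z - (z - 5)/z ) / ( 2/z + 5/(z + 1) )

Numerator: 4/z - (z - 5)/z = (-z + 9)/z
Denominator: 2/z + 5/(z + 1) = (7*z + 2)/(z^2 + z)
Divide: ((-z + 9)/z) · ((z^2 + z)/(7*z + 2)) = (-z^2 + 8*z + 9)/(7*z + 2)

(-z^2 + 8*z + 9)/(7*z + 2)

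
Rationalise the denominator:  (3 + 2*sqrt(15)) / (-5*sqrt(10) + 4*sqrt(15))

Multiply numerator and denominator by 4*sqrt(15) + 5*sqrt(10).
Denominator becomes -10; numerator becomes 12*sqrt(15) + 15*sqrt(10) + 120 + 50*sqrt(6).

(-50*sqrt(6) - 120 - 15*sqrt(10) - 12*sqrt(15))/10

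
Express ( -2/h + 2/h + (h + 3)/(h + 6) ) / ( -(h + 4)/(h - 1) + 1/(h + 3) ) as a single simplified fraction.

Numerator: -2/h + 2/h + (h + 3)/(h + 6) = (h + 3)/(h + 6)
Denominator: -(h + 4)/(h - 1) + 1/(h + 3) = (-h^2 - 6*h - 13)/(h^2 + 2*h - 3)
Divide: ((h + 3)/(h + 6)) · ((h^2 + 2*h - 3)/(-h^2 - 6*h - 13)) = (-h^3 - 5*h^2 - 3*h + 9)/(h^3 + 12*h^2 + 49*h + 78)

(-h^3 - 5*h^2 - 3*h + 9)/(h^3 + 12*h^2 + 49*h + 78)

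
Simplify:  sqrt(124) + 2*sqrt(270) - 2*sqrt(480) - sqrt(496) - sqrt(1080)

-8*sqrt(30) - 2*sqrt(31)

sqrt(124) = 2*sqrt(31); 2*sqrt(270) = 6*sqrt(30); 2*sqrt(480) = 8*sqrt(30); sqrt(496) = 4*sqrt(31); sqrt(1080) = 6*sqrt(30)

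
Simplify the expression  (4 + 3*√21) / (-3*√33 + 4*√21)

(12*√33 + 16*√21 + 27*√77 + 252)/39

Multiply numerator and denominator by 3*√33 + 4*√21.
Denominator becomes 39; numerator becomes 12*√33 + 16*√21 + 27*√77 + 252.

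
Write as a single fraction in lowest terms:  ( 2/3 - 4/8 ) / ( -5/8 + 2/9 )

Numerator: 2/3 - 4/8 = 1/6
Denominator: -5/8 + 2/9 = -29/72
Divide: (1/6) · (-72/29) = -12/29

-12/29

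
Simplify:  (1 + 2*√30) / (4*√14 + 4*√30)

Multiply numerator and denominator by -4*√14 + 4*√30.
Denominator becomes 256; numerator becomes -16*√105 - 4*√14 + 4*√30 + 240.

(-4*√105 - √14 + √30 + 60)/64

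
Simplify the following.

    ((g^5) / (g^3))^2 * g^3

g^7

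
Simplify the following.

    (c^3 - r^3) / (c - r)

c^2 + c*r + r^2

Factor as (a-b)(a^2+ab+b^2) with a=c, b=r.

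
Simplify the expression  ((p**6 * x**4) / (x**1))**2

p**12*x**6

Inside the bracket: p**6 * x**3
Raise to the power 2: p**12 * x**6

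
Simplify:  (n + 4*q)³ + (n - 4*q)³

Write as f(n,(4*q)) + f(n,-(4*q)) and expand.

2*n*(n² + 48*q²)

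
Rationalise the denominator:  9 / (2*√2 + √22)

(-18*√2 + 9*√22)/14

Multiply numerator and denominator by -√22 + 2*√2.
Denominator becomes -14; numerator becomes -9*√22 + 18*√2.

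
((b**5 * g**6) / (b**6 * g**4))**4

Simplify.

g**8/b**4

Inside the bracket: (b**-1) * g**2
Raise to the power 4: (b**-4) * g**8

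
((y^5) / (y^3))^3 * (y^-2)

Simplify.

y^4

Inside the bracket: y^2
Raise to the power 3: y^6
Multiply by (y^-2): add exponents.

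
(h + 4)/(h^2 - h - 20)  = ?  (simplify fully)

1/(h - 5)

Factor: h^2 - h - 20 = (h + 4)*(h - 5)
Cancel the common factor (h + 4).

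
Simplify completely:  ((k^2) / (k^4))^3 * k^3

k^(-3)

Inside the bracket: (k^-2)
Raise to the power 3: (k^-6)
Multiply by k^3: add exponents.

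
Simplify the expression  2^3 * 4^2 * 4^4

2^3 = 2^3; 4^2 = 2^4; 4^4 = 2^8
Combine exponents: 2^15

2^15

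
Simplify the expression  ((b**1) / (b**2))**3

Inside the bracket: (b**-1)
Raise to the power 3: (b**-3)

b**(-3)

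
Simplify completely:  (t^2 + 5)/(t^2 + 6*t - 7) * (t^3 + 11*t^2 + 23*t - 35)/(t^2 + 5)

Factor: t^2 + 6*t - 7 = (t + 7)*(t - 1);  t^3 + 11*t^2 + 23*t - 35 = (t - 1)*(t + 5)*(t + 7)
Cancel the common factors (t^2 + 5), (t - 1), (t + 7).

t + 5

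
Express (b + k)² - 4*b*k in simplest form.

(b - k)²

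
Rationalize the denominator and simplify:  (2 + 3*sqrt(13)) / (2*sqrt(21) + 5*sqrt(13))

Multiply numerator and denominator by -2*sqrt(21) + 5*sqrt(13).
Denominator becomes 241; numerator becomes -6*sqrt(273) - 4*sqrt(21) + 10*sqrt(13) + 195.

(-6*sqrt(273) - 4*sqrt(21) + 10*sqrt(13) + 195)/241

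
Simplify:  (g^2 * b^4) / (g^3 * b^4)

Quotient: (g^-1)

1/g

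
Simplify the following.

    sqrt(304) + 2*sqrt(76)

8*sqrt(19)

sqrt(304) = 4*sqrt(19); 2*sqrt(76) = 4*sqrt(19)
Combine: (4 + 4)·sqrt(19) = 8*sqrt(19)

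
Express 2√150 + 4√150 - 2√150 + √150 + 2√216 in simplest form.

2√150 = 10*√6; 4√150 = 20*√6; 2√150 = 10*√6; √150 = 5*√6; 2√216 = 12*√6
Combine: (10 + 20 - 10 + 5 + 12)·√6 = 37*√6

37*√6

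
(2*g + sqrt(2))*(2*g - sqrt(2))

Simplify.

4*g^2 - 2

(2*g)^2 - (sqrt(2))^2 = 4*g^2 - 2.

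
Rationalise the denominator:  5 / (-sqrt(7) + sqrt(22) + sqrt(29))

(-110*sqrt(7) + 35*sqrt(22) + 5*sqrt(4466))/308

Group as (sqrt(22) + sqrt(29)) - sqrt(7); multiply by (sqrt(22) + sqrt(29)) + sqrt(7), then rationalise the remaining surd.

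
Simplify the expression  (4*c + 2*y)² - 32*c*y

Expand the square and combine the 32*c*y term.

4*(2*c - y)²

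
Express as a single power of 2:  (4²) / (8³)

4² = 2^4; 8³ = 2^9
Combine exponents: 2^(-5)

2^(-5)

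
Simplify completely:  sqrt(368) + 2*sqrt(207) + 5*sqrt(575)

sqrt(368) = 4*sqrt(23); 2*sqrt(207) = 6*sqrt(23); 5*sqrt(575) = 25*sqrt(23)
Combine: (4 + 6 + 25)·sqrt(23) = 35*sqrt(23)

35*sqrt(23)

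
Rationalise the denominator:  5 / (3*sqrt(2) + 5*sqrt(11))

(-15*sqrt(2) + 25*sqrt(11))/257

Multiply numerator and denominator by -3*sqrt(2) + 5*sqrt(11).
Denominator becomes 257; numerator becomes -15*sqrt(2) + 25*sqrt(11).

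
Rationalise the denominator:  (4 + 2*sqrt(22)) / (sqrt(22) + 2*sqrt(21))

Multiply numerator and denominator by -2*sqrt(21) + sqrt(22).
Denominator becomes -62; numerator becomes -4*sqrt(462) - 8*sqrt(21) + 4*sqrt(22) + 44.

(-22 - 2*sqrt(22) + 4*sqrt(21) + 2*sqrt(462))/31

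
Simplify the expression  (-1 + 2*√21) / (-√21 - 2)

Multiply numerator and denominator by -2 + √21.
Denominator becomes -17; numerator becomes -5*√21 + 44.

(-44 + 5*√21)/17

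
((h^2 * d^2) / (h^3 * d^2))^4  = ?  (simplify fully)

Inside the bracket: (h^-1)
Raise to the power 4: (h^-4)

h^(-4)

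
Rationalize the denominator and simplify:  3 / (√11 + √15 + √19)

Group as (√15 + √19) + √11; multiply by (√15 + √19) - √11, then rationalise the remaining surd.

(-6*√3135 + 21*√19 + 45*√15 + 69*√11)/611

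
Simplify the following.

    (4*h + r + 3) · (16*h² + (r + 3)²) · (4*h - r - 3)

Pair the conjugate factors: ((4*h)+(r + 3))((4*h)-(r + 3)) = 16*h² - r² - 6*r - 9, then repeat with the next factor.

256*h⁴ - r⁴ - 12*r³ - 54*r² - 108*r - 81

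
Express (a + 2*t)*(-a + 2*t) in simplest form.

-a**2 + 4*t**2

(2*t)**2 - (a)**2 = -a**2 + 4*t**2.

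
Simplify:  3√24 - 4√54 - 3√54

3√24 = 6*√6; 4√54 = 12*√6; 3√54 = 9*√6
Combine: (6 - 12 - 9)·√6 = -15*√6

-15*√6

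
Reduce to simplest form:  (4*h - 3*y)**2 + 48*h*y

Expand the square and combine the 48*h*y term.

(4*h + 3*y)**2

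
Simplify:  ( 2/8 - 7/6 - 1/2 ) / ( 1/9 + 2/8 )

Numerator: 2/8 - 7/6 - 1/2 = -17/12
Denominator: 1/9 + 2/8 = 13/36
Divide: (-17/12) · (36/13) = -51/13

-51/13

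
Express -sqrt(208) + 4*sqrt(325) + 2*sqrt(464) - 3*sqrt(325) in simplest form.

sqrt(208) = 4*sqrt(13); 4*sqrt(325) = 20*sqrt(13); 2*sqrt(464) = 8*sqrt(29); 3*sqrt(325) = 15*sqrt(13)

sqrt(13) + 8*sqrt(29)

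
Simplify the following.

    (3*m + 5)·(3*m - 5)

9*m² - 25

(3*m)^2 - (5)^2 = 9*m² - 25.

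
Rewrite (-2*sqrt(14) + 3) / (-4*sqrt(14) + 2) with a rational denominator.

Multiply numerator and denominator by 2 + 4*sqrt(14).
Denominator becomes -220; numerator becomes -106 + 8*sqrt(14).

(-4*sqrt(14) + 53)/110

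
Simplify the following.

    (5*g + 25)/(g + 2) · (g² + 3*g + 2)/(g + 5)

Factor: 5*g + 25 = 5·(g + 5);  g² + 3*g + 2 = (g + 2)·(g + 1)
Cancel the common factors (g + 2), (g + 5).

5*g + 5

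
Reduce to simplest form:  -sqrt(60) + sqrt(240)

2*sqrt(15)

sqrt(60) = 2*sqrt(15); sqrt(240) = 4*sqrt(15)
Combine: (-2 + 4)·sqrt(15) = 2*sqrt(15)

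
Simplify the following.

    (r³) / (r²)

Quotient: r¹

r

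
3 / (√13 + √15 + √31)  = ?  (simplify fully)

(-2*√6045 - 3*√31 + 29*√15 + 33*√13)/257

Group as (√13 + √15) + √31; multiply by (√13 + √15) - √31, then rationalise the remaining surd.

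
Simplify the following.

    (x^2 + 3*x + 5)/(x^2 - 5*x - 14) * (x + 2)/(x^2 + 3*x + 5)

Factor: x^2 - 5*x - 14 = (x - 7)*(x + 2)
Cancel the common factors (x^2 + 3*x + 5), (x + 2).

1/(x - 7)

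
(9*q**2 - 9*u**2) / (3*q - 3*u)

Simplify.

3*q + 3*u

Difference of squares: factor out (3*q - 3*u).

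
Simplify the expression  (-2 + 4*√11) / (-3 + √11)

Multiply numerator and denominator by -√11 - 3.
Denominator becomes -2; numerator becomes -38 - 10*√11.

5*√11 + 19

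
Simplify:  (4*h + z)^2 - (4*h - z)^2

16*h*z

Binomially expand both and collect terms in (4*h), z.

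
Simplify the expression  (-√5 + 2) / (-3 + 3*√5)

(-3 + √5)/12

Multiply numerator and denominator by -3*√5 - 3.
Denominator becomes -36; numerator becomes -3*√5 + 9.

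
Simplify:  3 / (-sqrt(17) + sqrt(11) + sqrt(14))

(-4*sqrt(17) + 7*sqrt(14) + 10*sqrt(11) + sqrt(2618))/92

Group as (sqrt(11) + sqrt(14)) - sqrt(17); multiply by (sqrt(11) + sqrt(14)) + sqrt(17), then rationalise the remaining surd.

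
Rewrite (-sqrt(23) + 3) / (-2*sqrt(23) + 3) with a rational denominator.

(-3*sqrt(23) + 37)/83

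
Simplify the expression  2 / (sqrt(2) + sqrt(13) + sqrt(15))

(-sqrt(390) + 2*sqrt(13) + 13*sqrt(2))/26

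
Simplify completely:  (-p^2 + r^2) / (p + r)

Factor r^2 - p^2 and cancel (p + r).

-p + r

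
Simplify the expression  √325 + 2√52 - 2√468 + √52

-√13

√325 = 5*√13; 2√52 = 4*√13; 2√468 = 12*√13; √52 = 2*√13
Combine: (5 + 4 - 12 + 2)·√13 = -√13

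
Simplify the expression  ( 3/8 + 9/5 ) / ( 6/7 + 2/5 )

Numerator: 3/8 + 9/5 = 87/40
Denominator: 6/7 + 2/5 = 44/35
Divide: (87/40) · (35/44) = 609/352

609/352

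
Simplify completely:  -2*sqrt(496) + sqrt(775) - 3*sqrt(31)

2*sqrt(496) = 8*sqrt(31); sqrt(775) = 5*sqrt(31); 3*sqrt(31) = 3*sqrt(31)
Combine: (-8 + 5 - 3)·sqrt(31) = -6*sqrt(31)

-6*sqrt(31)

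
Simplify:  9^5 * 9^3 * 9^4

9^5 = 3^10; 9^3 = 3^6; 9^4 = 3^8
Combine exponents: 3^24

3^24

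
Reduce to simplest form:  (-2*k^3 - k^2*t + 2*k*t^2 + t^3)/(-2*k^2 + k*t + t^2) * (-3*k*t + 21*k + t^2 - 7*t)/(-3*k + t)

k*t - 7*k + t^2 - 7*t

Factor: -2*k^3 - k^2*t + 2*k*t^2 + t^3 = (k + t)*(2*k + t)*(-k + t);  -2*k^2 + k*t + t^2 = (-k + t)*(2*k + t);  -3*k*t + 21*k + t^2 - 7*t = (t - 7)*(-3*k + t)
Cancel the common factors (-k + t), (-3*k + t), (2*k + t).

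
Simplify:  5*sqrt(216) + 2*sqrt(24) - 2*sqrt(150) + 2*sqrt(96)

32*sqrt(6)

5*sqrt(216) = 30*sqrt(6); 2*sqrt(24) = 4*sqrt(6); 2*sqrt(150) = 10*sqrt(6); 2*sqrt(96) = 8*sqrt(6)
Combine: (30 + 4 - 10 + 8)·sqrt(6) = 32*sqrt(6)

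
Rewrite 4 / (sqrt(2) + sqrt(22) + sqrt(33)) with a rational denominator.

(-176*sqrt(3) - 36*sqrt(33) + 52*sqrt(22) + 212*sqrt(2))/95

Group as (sqrt(22) + sqrt(33)) + sqrt(2); multiply by (sqrt(22) + sqrt(33)) - sqrt(2), then rationalise the remaining surd.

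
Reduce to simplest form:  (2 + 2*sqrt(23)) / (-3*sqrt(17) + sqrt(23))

Multiply numerator and denominator by sqrt(23) + 3*sqrt(17).
Denominator becomes -130; numerator becomes 2*sqrt(23) + 6*sqrt(17) + 46 + 6*sqrt(391).

(-3*sqrt(391) - 23 - 3*sqrt(17) - sqrt(23))/65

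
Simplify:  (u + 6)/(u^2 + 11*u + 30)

Factor: u^2 + 11*u + 30 = (u + 6)*(u + 5)
Cancel the common factor (u + 6).

1/(u + 5)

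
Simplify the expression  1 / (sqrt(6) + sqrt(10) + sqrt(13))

Group as (sqrt(10) + sqrt(13)) + sqrt(6); multiply by (sqrt(10) + sqrt(13)) - sqrt(6), then rationalise the remaining surd.

(-4*sqrt(195) + 3*sqrt(13) + 9*sqrt(10) + 17*sqrt(6))/231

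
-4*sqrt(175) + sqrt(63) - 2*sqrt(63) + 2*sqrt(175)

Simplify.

4*sqrt(175) = 20*sqrt(7); sqrt(63) = 3*sqrt(7); 2*sqrt(63) = 6*sqrt(7); 2*sqrt(175) = 10*sqrt(7)
Combine: (-20 + 3 - 6 + 10)·sqrt(7) = -13*sqrt(7)

-13*sqrt(7)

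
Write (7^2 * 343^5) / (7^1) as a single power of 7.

7^2 = 7^2; 343^5 = 7^15; 7^1 = 7^1
Combine exponents: 7^16

7^16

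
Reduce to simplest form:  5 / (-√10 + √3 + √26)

(-165*√3 - 20*√195 + 95*√10 + 65*√26)/49

Group as (√3 + √26) - √10; multiply by (√3 + √26) + √10, then rationalise the remaining surd.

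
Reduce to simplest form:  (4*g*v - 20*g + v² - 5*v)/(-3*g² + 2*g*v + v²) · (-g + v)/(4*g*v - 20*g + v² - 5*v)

1/(3*g + v)

Factor: 4*g*v - 20*g + v² - 5*v = (4*g + v)·(v - 5);  -3*g² + 2*g*v + v² = (3*g + v)·(-g + v);  4*g*v - 20*g + v² - 5*v = (v - 5)·(4*g + v)
Cancel the common factors (4*g + v), (-g + v), (v - 5).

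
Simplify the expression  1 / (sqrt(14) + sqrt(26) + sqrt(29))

(-4*sqrt(2639) + 11*sqrt(29) + 17*sqrt(26) + 41*sqrt(14))/1335

Group as (sqrt(26) + sqrt(29)) + sqrt(14); multiply by (sqrt(26) + sqrt(29)) - sqrt(14), then rationalise the remaining surd.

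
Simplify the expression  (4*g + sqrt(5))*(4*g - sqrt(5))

Difference of squares with P = 4*g, Q = sqrt(5).

16*g^2 - 5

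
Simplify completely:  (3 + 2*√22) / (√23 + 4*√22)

(-2*√506 - 3*√23 + 12*√22 + 176)/329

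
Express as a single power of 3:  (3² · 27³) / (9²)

3^7

3² = 3^2; 27³ = 3^9; 9² = 3^4
Combine exponents: 3^7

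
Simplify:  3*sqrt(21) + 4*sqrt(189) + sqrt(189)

18*sqrt(21)

3*sqrt(21) = 3*sqrt(21); 4*sqrt(189) = 12*sqrt(21); sqrt(189) = 3*sqrt(21)
Combine: (3 + 12 + 3)·sqrt(21) = 18*sqrt(21)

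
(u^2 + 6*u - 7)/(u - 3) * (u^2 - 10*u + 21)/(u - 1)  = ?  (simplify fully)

Factor: u^2 + 6*u - 7 = (u + 7)*(u - 1);  u^2 - 10*u + 21 = (u - 3)*(u - 7)
Cancel the common factors (u - 1), (u - 3).

u^2 - 49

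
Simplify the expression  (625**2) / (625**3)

625**2 = 5**8; 625**3 = 5**12
Combine exponents: 5**(-4)

5**(-4)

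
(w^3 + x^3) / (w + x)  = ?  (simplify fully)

w^2 - w*x + x^2

Apply the sum-of-cubes factorisation and cancel (w + x).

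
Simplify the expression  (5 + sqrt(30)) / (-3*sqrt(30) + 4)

Multiply numerator and denominator by 4 + 3*sqrt(30).
Denominator becomes -254; numerator becomes 19*sqrt(30) + 110.

(-110 - 19*sqrt(30))/254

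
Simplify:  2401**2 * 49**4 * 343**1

7**19

2401**2 = 7**8; 49**4 = 7**8; 343**1 = 7**3
Combine exponents: 7**19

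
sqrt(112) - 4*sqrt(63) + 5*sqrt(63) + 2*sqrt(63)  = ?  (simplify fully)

sqrt(112) = 4*sqrt(7); 4*sqrt(63) = 12*sqrt(7); 5*sqrt(63) = 15*sqrt(7); 2*sqrt(63) = 6*sqrt(7)
Combine: (4 - 12 + 15 + 6)·sqrt(7) = 13*sqrt(7)

13*sqrt(7)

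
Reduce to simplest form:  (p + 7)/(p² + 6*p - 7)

Factor: p² + 6*p - 7 = (p - 1)·(p + 7)
Cancel the common factor (p + 7).

1/(p - 1)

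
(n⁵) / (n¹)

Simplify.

n⁴

Quotient: n⁴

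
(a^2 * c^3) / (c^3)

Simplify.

a^2

Quotient: a^2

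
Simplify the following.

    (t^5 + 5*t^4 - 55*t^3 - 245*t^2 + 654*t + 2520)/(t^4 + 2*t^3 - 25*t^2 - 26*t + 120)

(t^2 + t - 42)/(t - 2)

Factor: t^5 + 5*t^4 - 55*t^3 - 245*t^2 + 654*t + 2520 = (t + 7)*(t - 6)*(t + 3)*(t - 4)*(t + 5);  t^4 + 2*t^3 - 25*t^2 - 26*t + 120 = (t - 4)*(t + 5)*(t + 3)*(t - 2)
Cancel the common factors (t + 3), (t - 4), (t + 5).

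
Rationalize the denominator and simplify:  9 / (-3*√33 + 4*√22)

(27*√33 + 36*√22)/55

Multiply numerator and denominator by 3*√33 + 4*√22.
Denominator becomes 55; numerator becomes 27*√33 + 36*√22.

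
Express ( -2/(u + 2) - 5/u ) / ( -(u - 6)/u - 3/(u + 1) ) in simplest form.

(7*u^2 + 17*u + 10)/(u^3 - 10*u - 12)

Numerator: -2/(u + 2) - 5/u = (-7*u - 10)/(u^2 + 2*u)
Denominator: -(u - 6)/u - 3/(u + 1) = (-u^2 + 2*u + 6)/(u^2 + u)
Divide: ((-7*u - 10)/(u^2 + 2*u)) · ((u^2 + u)/(-u^2 + 2*u + 6)) = (7*u^2 + 17*u + 10)/(u^3 - 10*u - 12)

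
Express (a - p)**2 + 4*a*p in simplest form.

(a + p)**2

Expand the square and combine the 4*a*p term.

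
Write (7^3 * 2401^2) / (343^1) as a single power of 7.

7^3 = 7^3; 2401^2 = 7^8; 343^1 = 7^3
Combine exponents: 7^8

7^8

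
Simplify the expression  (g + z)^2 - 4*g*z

(g - z)^2

Expanding gives g^2 - 2*g*z + z^2, a perfect square.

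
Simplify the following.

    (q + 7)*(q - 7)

(q)^2 - (7)^2 = q^2 - 49.

q^2 - 49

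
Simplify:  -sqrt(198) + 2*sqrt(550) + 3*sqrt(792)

sqrt(198) = 3*sqrt(22); 2*sqrt(550) = 10*sqrt(22); 3*sqrt(792) = 18*sqrt(22)
Combine: (-3 + 10 + 18)·sqrt(22) = 25*sqrt(22)

25*sqrt(22)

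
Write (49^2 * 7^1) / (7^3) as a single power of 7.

7^2

49^2 = 7^4; 7^1 = 7^1; 7^3 = 7^3
Combine exponents: 7^2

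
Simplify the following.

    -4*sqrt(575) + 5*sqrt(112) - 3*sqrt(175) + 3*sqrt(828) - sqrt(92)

-4*sqrt(23) + 5*sqrt(7)

4*sqrt(575) = 20*sqrt(23); 5*sqrt(112) = 20*sqrt(7); 3*sqrt(175) = 15*sqrt(7); 3*sqrt(828) = 18*sqrt(23); sqrt(92) = 2*sqrt(23)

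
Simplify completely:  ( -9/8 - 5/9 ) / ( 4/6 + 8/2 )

-121/336

Numerator: -9/8 - 5/9 = -121/72
Denominator: 4/6 + 8/2 = 14/3
Divide: (-121/72) · (3/14) = -121/336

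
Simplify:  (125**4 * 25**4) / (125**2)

5**14

125**4 = 5**12; 25**4 = 5**8; 125**2 = 5**6
Combine exponents: 5**14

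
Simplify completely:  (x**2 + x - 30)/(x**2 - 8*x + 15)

Factor: x**2 + x - 30 = (x - 5)*(x + 6);  x**2 - 8*x + 15 = (x - 3)*(x - 5)
Cancel the common factor (x - 5).

(x + 6)/(x - 3)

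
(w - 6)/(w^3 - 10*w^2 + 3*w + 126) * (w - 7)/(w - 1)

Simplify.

Factor: w^3 - 10*w^2 + 3*w + 126 = (w - 7)*(w + 3)*(w - 6)
Cancel the common factors (w - 7), (w - 6).

1/(w^2 + 2*w - 3)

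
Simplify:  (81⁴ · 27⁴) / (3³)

3^25

81⁴ = 3^16; 27⁴ = 3^12; 3³ = 3^3
Combine exponents: 3^25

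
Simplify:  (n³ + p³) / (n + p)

n² - n*p + p²

Factor as (a+b)(a^2-ab+b^2) with a=n, b=p.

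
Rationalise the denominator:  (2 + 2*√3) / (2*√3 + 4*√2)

(-3 - √3 + 2*√2 + 2*√6)/5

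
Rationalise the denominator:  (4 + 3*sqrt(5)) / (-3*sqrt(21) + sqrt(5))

(-9*sqrt(105) - 12*sqrt(21) - 15 - 4*sqrt(5))/184

Multiply numerator and denominator by sqrt(5) + 3*sqrt(21).
Denominator becomes -184; numerator becomes 4*sqrt(5) + 15 + 12*sqrt(21) + 9*sqrt(105).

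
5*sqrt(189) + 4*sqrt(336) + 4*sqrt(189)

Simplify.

43*sqrt(21)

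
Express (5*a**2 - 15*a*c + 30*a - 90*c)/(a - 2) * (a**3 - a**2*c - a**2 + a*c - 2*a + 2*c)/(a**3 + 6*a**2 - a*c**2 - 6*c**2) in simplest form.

(5*a**2 - 15*a*c + 5*a - 15*c)/(a + c)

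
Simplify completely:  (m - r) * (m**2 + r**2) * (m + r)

(m+r)(m-r) = m**2 - r**2; continue pairing.

m**4 - r**4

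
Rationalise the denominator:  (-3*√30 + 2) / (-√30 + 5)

Multiply numerator and denominator by 5 + √30.
Denominator becomes -5; numerator becomes -80 - 13*√30.

(13*√30 + 80)/5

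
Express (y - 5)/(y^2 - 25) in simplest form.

1/(y + 5)

Factor: y^2 - 25 = (y - 5)*(y + 5)
Cancel the common factor (y - 5).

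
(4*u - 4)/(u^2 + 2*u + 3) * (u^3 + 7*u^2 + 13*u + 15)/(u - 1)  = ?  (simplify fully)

4*u + 20

Factor: 4*u - 4 = 4*(u - 1);  u^3 + 7*u^2 + 13*u + 15 = (u + 5)*(u^2 + 2*u + 3)
Cancel the common factors (u^2 + 2*u + 3), (u - 1).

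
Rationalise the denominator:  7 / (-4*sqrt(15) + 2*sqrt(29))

(-14*sqrt(15) - 7*sqrt(29))/62

Multiply numerator and denominator by 2*sqrt(29) + 4*sqrt(15).
Denominator becomes -124; numerator becomes 14*sqrt(29) + 28*sqrt(15).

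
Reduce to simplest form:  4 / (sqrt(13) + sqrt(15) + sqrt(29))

Group as (sqrt(13) + sqrt(29)) + sqrt(15); multiply by (sqrt(13) + sqrt(29)) - sqrt(15), then rationalise the remaining surd.

(-8*sqrt(5655) - 4*sqrt(29) + 108*sqrt(15) + 124*sqrt(13))/779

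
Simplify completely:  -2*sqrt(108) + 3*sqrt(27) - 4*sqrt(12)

-11*sqrt(3)

2*sqrt(108) = 12*sqrt(3); 3*sqrt(27) = 9*sqrt(3); 4*sqrt(12) = 8*sqrt(3)
Combine: (-12 + 9 - 8)·sqrt(3) = -11*sqrt(3)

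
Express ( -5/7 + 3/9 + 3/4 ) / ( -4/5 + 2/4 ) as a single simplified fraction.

-155/126

Numerator: -5/7 + 3/9 + 3/4 = 31/84
Denominator: -4/5 + 2/4 = -3/10
Divide: (31/84) · (-10/3) = -155/126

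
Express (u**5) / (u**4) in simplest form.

u

Quotient: u**1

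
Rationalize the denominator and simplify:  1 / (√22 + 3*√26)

(-√22 + 3*√26)/212

Multiply numerator and denominator by -3*√26 + √22.
Denominator becomes -212; numerator becomes -3*√26 + √22.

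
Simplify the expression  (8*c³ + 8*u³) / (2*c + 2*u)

Factor as (a+b)(a^2-ab+b^2) with a=(2*u), b=(2*c).

4*c² - 4*c*u + 4*u²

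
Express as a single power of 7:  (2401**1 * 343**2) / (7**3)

2401**1 = 7**4; 343**2 = 7**6; 7**3 = 7**3
Combine exponents: 7**7

7**7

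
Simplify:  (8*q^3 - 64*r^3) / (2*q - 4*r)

(2*q)^3 - (4*r)^3 = (2*q - 4*r)(4*q^2 + 8*q*r + 16*r^2).

4*q^2 + 8*q*r + 16*r^2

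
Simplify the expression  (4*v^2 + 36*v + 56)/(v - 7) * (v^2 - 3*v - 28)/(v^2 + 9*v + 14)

Factor: 4*v^2 + 36*v + 56 = 4*(v + 2)*(v + 7);  v^2 - 3*v - 28 = (v + 4)*(v - 7);  v^2 + 9*v + 14 = (v + 2)*(v + 7)
Cancel the common factors (v + 7), (v - 7), (v + 2).

4*v + 16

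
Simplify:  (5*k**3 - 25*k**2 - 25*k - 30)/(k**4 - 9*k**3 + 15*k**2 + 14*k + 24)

Factor: 5*k**3 - 25*k**2 - 25*k - 30 = 5*(k**2 + k + 1)*(k - 6);  k**4 - 9*k**3 + 15*k**2 + 14*k + 24 = (k - 4)*(k - 6)*(k**2 + k + 1)
Cancel the common factors (k**2 + k + 1), (k - 6).

5/(k - 4)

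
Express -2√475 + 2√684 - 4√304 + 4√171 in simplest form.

-2*√19

2√475 = 10*√19; 2√684 = 12*√19; 4√304 = 16*√19; 4√171 = 12*√19
Combine: (-10 + 12 - 16 + 12)·√19 = -2*√19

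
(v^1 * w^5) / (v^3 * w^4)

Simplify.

Quotient: (v^-2) * w^1

w/v^2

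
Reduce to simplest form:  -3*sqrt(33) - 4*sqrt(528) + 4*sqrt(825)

sqrt(33)

3*sqrt(33) = 3*sqrt(33); 4*sqrt(528) = 16*sqrt(33); 4*sqrt(825) = 20*sqrt(33)
Combine: (-3 - 16 + 20)·sqrt(33) = sqrt(33)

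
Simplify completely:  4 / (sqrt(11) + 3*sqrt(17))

Multiply numerator and denominator by -3*sqrt(17) + sqrt(11).
Denominator becomes -142; numerator becomes -12*sqrt(17) + 4*sqrt(11).

(-2*sqrt(11) + 6*sqrt(17))/71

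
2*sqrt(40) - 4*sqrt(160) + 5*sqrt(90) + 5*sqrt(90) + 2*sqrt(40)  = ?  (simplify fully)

2*sqrt(40) = 4*sqrt(10); 4*sqrt(160) = 16*sqrt(10); 5*sqrt(90) = 15*sqrt(10); 5*sqrt(90) = 15*sqrt(10); 2*sqrt(40) = 4*sqrt(10)
Combine: (4 - 16 + 15 + 15 + 4)·sqrt(10) = 22*sqrt(10)

22*sqrt(10)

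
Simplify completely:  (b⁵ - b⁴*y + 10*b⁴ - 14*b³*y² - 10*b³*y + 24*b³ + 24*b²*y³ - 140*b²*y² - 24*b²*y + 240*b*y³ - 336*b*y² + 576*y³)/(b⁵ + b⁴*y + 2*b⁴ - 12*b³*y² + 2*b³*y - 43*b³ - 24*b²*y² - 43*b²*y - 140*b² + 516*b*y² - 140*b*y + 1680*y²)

Factor: b⁵ - b⁴*y + 10*b⁴ - 14*b³*y² - 10*b³*y + 24*b³ + 24*b²*y³ - 140*b²*y² - 24*b²*y + 240*b*y³ - 336*b*y² + 576*y³ = (b + 4)·(b - 3*y)·(b + 4*y)·(b + 6)·(b - 2*y);  b⁵ + b⁴*y + 2*b⁴ - 12*b³*y² + 2*b³*y - 43*b³ - 24*b²*y² - 43*b²*y - 140*b² + 516*b*y² - 140*b*y + 1680*y² = (b + 5)·(b - 7)·(b - 3*y)·(b + 4)·(b + 4*y)
Cancel the common factors (b - 3*y), (b + 4), (b + 4*y).

(b² - 2*b*y + 6*b - 12*y)/(b² - 2*b - 35)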